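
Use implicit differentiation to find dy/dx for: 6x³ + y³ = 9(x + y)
Apply d/dx to both sides, remembering that y depends on x. Each occurrence of y therefore brings in a y' = dy/dx via the chain rule.

With F(x, y) equal to the left-hand side minus the right, differentiate F term by term:
  d/dx[6x^3] = 18x^2
  d/dx[-9x] = -9
  d/dx[y^3] = 3y^2·y'
  d/dx[-9y] = -9·y'
Adding these up, d/dx[F] = 0 becomes
  (18x^2 - 9) + (3y^2 - 9)·y' = 0,
so isolating y',
  dy/dx = -(18x^2 - 9)/(3y^2 - 9) = 3(1 - 2x^2)/(y^2 - 3)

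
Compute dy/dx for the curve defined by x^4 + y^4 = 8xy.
Differentiate the relation implicitly: treat y = y(x) and apply the chain rule, so every y-derivative picks up a y' = dy/dx factor.

With everything moved to the left-hand side, differentiate term by term:
  d/dx[x^4] = 4x^3
  d/dx[-8xy] = -8x·y' - 8y
  d/dx[y^4] = 4y^3·y'

Separating the contributions that come from x directly and those that come through y:
  without y':      4x^3 - 8y
  multiplying y':  -8x + 4y^3

so (4x^3 - 8y) + (-8x + 4y^3)·y' = 0, and therefore
  dy/dx = -(4x^3 - 8y)/(-8x + 4y^3) = (x^3 - 2y)/(2x - y^3)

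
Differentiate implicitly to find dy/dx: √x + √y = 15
Differentiate both sides with respect to x, treating y as y(x). By the chain rule, any term containing y contributes a factor of y' = dy/dx when we differentiate it.

Move every term to one side and write the relation as F(x, y) = 0. Term by term,
  d/dx[√(x)] = 1/(2√(x))
  d/dx[√(y)] = y'/(2√(y))
  d/dx[-15] = 0

The pieces without y' make up ∂F/∂x and the coefficient of y' is ∂F/∂y:
  ∂F/∂x = 1/(2√(x)),
  ∂F/∂y = 1/(2√(y)).

Since d/dx[F] = ∂F/∂x + (∂F/∂y)·y' = 0, solve for y':
  (∂F/∂y)·y' = -∂F/∂x
  dy/dx = -(∂F/∂x)/(∂F/∂y) = -(1/(2√(x)))/(1/(2√(y))) = -√(y)/√(x)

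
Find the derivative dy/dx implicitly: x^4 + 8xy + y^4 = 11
Take d/dx of both sides. Since y is implicitly a function of x, the chain rule attaches a y' = dy/dx factor whenever we differentiate through y.

Set F(x, y) = (left side) − (right side), so the curve is F = 0. Differentiating each term of F:
  d/dx[x^4] = 4x^3
  d/dx[8xy] = 8x·y' + 8y
  d/dx[y^4] = 4y^3·y'
  d/dx[-11] = 0

Collecting, the y'-free part is the partial derivative in x and the y' coefficient is the partial derivative in y:
  ∂F/∂x = 4x^3 + 8y
  ∂F/∂y = 8x + 4y^3

so d/dx[F(x, y(x))] = ∂F/∂x + (∂F/∂y)·y' = 0. Rearranging,
  dy/dx = -(∂F/∂x)/(∂F/∂y) = -(4x^3 + 8y)/(8x + 4y^3) = (-x^3 - 2y)/(2x + y^3)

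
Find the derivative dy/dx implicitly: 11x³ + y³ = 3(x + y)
Apply d/dx to both sides, remembering that y depends on x. Each occurrence of y therefore brings in a y' = dy/dx via the chain rule.

With F(x, y) equal to the left-hand side minus the right, differentiate F term by term:
  d/dx[11x^3] = 33x^2
  d/dx[-3x] = -3
  d/dx[y^3] = 3y^2·y'
  d/dx[-3y] = -3·y'
Adding these up, d/dx[F] = 0 becomes
  (33x^2 - 3) + (3y^2 - 3)·y' = 0,
so isolating y',
  dy/dx = -(33x^2 - 3)/(3y^2 - 3) = (1 - 11x^2)/(y^2 - 1)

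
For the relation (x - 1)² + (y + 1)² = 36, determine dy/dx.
Take d/dx of both sides. Since y is implicitly a function of x, the chain rule attaches a y' = dy/dx factor whenever we differentiate through y.

Set F(x, y) = (left side) − (right side), so the curve is F = 0. Differentiating each term of F:
  d/dx[(x - 1)^2] = 2x - 2
  d/dx[(y + 1)^2] = 2·y'(y + 1)
  d/dx[-36] = 0

Collecting, the y'-free part is the partial derivative in x and the y' coefficient is the partial derivative in y:
  ∂F/∂x = 2x - 2
  ∂F/∂y = 2y + 2

so d/dx[F(x, y(x))] = ∂F/∂x + (∂F/∂y)·y' = 0. Rearranging,
  dy/dx = -(∂F/∂x)/(∂F/∂y) = -(2x - 2)/(2y + 2) = (1 - x)/(y + 1)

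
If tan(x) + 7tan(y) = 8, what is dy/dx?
Differentiate both sides with respect to x, treating y as y(x). By the chain rule, any term containing y contributes a factor of y' = dy/dx when we differentiate it.

Move every term to one side and write the relation as F(x, y) = 0. Term by term,
  d/dx[tan(x)] = tan(x)^2 + 1
  d/dx[7tan(y)] = 7·y'(tan(y)^2 + 1)
  d/dx[-8] = 0

The pieces without y' make up ∂F/∂x and the coefficient of y' is ∂F/∂y:
  ∂F/∂x = tan(x)^2 + 1,
  ∂F/∂y = 7tan(y)^2 + 7.

Since d/dx[F] = ∂F/∂x + (∂F/∂y)·y' = 0, solve for y':
  (∂F/∂y)·y' = -∂F/∂x
  dy/dx = -(∂F/∂x)/(∂F/∂y) = -(tan(x)^2 + 1)/(7tan(y)^2 + 7) = -cos(y)^2/(7cos(x)^2)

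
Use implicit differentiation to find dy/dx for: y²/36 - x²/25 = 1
Differentiate both sides with respect to x, treating y as y(x). By the chain rule, any term containing y contributes a factor of y' = dy/dx when we differentiate it.

Move every term to one side and write the relation as F(x, y) = 0. Term by term,
  d/dx[-x^2/25] = -2x/25
  d/dx[y^2/36] = y·y'/18
  d/dx[-1] = 0

The pieces without y' make up ∂F/∂x and the coefficient of y' is ∂F/∂y:
  ∂F/∂x = -2x/25,
  ∂F/∂y = y/18.

Since d/dx[F] = ∂F/∂x + (∂F/∂y)·y' = 0, solve for y':
  (∂F/∂y)·y' = -∂F/∂x
  dy/dx = -(∂F/∂x)/(∂F/∂y) = -(-2x/25)/(y/18) = 36x/(25y)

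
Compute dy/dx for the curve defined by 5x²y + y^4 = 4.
Differentiate both sides with respect to x, treating y as y(x). By the chain rule, any term containing y contributes a factor of y' = dy/dx when we differentiate it.

Move every term to one side and write the relation as F(x, y) = 0. Term by term,
  d/dx[5x^2y] = 5x^2·y' + 10xy
  d/dx[y^4] = 4y^3·y'
  d/dx[-4] = 0

The pieces without y' make up ∂F/∂x and the coefficient of y' is ∂F/∂y:
  ∂F/∂x = 10xy,
  ∂F/∂y = 5x^2 + 4y^3.

Since d/dx[F] = ∂F/∂x + (∂F/∂y)·y' = 0, solve for y':
  (∂F/∂y)·y' = -∂F/∂x
  dy/dx = -(∂F/∂x)/(∂F/∂y) = -(10xy)/(5x^2 + 4y^3) = -10xy/(5x^2 + 4y^3)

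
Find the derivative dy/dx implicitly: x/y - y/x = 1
Apply d/dx to both sides, remembering that y depends on x. Each occurrence of y therefore brings in a y' = dy/dx via the chain rule.

With F(x, y) equal to the left-hand side minus the right, differentiate F term by term:
  d/dx[x/y] = -x·y'/y^2 + 1/y
  d/dx[-y/x] = -y'/x + y/x^2
  d/dx[-1] = 0
Adding these up, d/dx[F] = 0 becomes
  (1/y + y/x^2) + (-x/y^2 - 1/x)·y' = 0,
so isolating y',
  dy/dx = -(1/y + y/x^2)/(-x/y^2 - 1/x)
        = -((x^2 + y^2)/(x^2y))/(-(x^2 + y^2)/(xy^2)) = y/x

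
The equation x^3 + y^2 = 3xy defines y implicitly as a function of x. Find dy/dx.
Take d/dx of both sides. Since y is implicitly a function of x, the chain rule attaches a y' = dy/dx factor whenever we differentiate through y.

Set F(x, y) = (left side) − (right side), so the curve is F = 0. Differentiating each term of F:
  d/dx[x^3] = 3x^2
  d/dx[-3xy] = -3x·y' - 3y
  d/dx[y^2] = 2y·y'

Collecting, the y'-free part is the partial derivative in x and the y' coefficient is the partial derivative in y:
  ∂F/∂x = 3x^2 - 3y
  ∂F/∂y = -3x + 2y

so d/dx[F(x, y(x))] = ∂F/∂x + (∂F/∂y)·y' = 0. Rearranging,
  dy/dx = -(∂F/∂x)/(∂F/∂y) = -(3x^2 - 3y)/(-3x + 2y) = 3(x^2 - y)/(3x - 2y)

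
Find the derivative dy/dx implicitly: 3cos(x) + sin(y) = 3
Apply d/dx to both sides, remembering that y depends on x. Each occurrence of y therefore brings in a y' = dy/dx via the chain rule.

With F(x, y) equal to the left-hand side minus the right, differentiate F term by term:
  d/dx[sin(y)] = y'·cos(y)
  d/dx[3cos(x)] = -3sin(x)
  d/dx[-3] = 0
Adding these up, d/dx[F] = 0 becomes
  (-3sin(x)) + (cos(y))·y' = 0,
so isolating y',
  dy/dx = -(-3sin(x))/(cos(y)) = 3sin(x)/cos(y)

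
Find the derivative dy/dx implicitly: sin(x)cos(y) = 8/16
Differentiate both sides with respect to x, treating y as y(x). By the chain rule, any term containing y contributes a factor of y' = dy/dx when we differentiate it.

Move every term to one side and write the relation as F(x, y) = 0. Term by term,
  d/dx[sin(x)·cos(y)] = -y'·sin(x)·sin(y) + cos(x)·cos(y)
  d/dx[-1/2] = 0

The pieces without y' make up ∂F/∂x and the coefficient of y' is ∂F/∂y:
  ∂F/∂x = cos(x)·cos(y),
  ∂F/∂y = -sin(x)·sin(y).

Since d/dx[F] = ∂F/∂x + (∂F/∂y)·y' = 0, solve for y':
  (∂F/∂y)·y' = -∂F/∂x
  dy/dx = -(∂F/∂x)/(∂F/∂y) = -(cos(x)·cos(y))/(-sin(x)·sin(y)) = 1/(tan(x)·tan(y))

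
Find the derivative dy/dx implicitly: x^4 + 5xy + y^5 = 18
Differentiate both sides with respect to x, treating y as y(x). By the chain rule, any term containing y contributes a factor of y' = dy/dx when we differentiate it.

Move every term to one side and write the relation as F(x, y) = 0. Term by term,
  d/dx[x^4] = 4x^3
  d/dx[5xy] = 5x·y' + 5y
  d/dx[y^5] = 5y^4·y'
  d/dx[-18] = 0

The pieces without y' make up ∂F/∂x and the coefficient of y' is ∂F/∂y:
  ∂F/∂x = 4x^3 + 5y,
  ∂F/∂y = 5x + 5y^4.

Since d/dx[F] = ∂F/∂x + (∂F/∂y)·y' = 0, solve for y':
  (∂F/∂y)·y' = -∂F/∂x
  dy/dx = -(∂F/∂x)/(∂F/∂y) = -(4x^3 + 5y)/(5x + 5y^4) = (-4x^3/5 - y)/(x + y^4)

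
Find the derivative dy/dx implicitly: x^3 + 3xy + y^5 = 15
Apply d/dx to both sides, remembering that y depends on x. Each occurrence of y therefore brings in a y' = dy/dx via the chain rule.

With F(x, y) equal to the left-hand side minus the right, differentiate F term by term:
  d/dx[x^3] = 3x^2
  d/dx[3xy] = 3x·y' + 3y
  d/dx[y^5] = 5y^4·y'
  d/dx[-15] = 0
Adding these up, d/dx[F] = 0 becomes
  (3x^2 + 3y) + (3x + 5y^4)·y' = 0,
so isolating y',
  dy/dx = -(3x^2 + 3y)/(3x + 5y^4) = 3(-x^2 - y)/(3x + 5y^4)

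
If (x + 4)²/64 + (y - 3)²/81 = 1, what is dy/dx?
Differentiate both sides with respect to x, treating y as y(x). By the chain rule, any term containing y contributes a factor of y' = dy/dx when we differentiate it.

Move every term to one side and write the relation as F(x, y) = 0. Term by term,
  d/dx[(x + 4)^2/64] = x/32 + 1/8
  d/dx[(y - 3)^2/81] = 2·y'(y - 3)/81
  d/dx[-1] = 0

The pieces without y' make up ∂F/∂x and the coefficient of y' is ∂F/∂y:
  ∂F/∂x = x/32 + 1/8,
  ∂F/∂y = 2y/81 - 2/27.

Since d/dx[F] = ∂F/∂x + (∂F/∂y)·y' = 0, solve for y':
  (∂F/∂y)·y' = -∂F/∂x
  dy/dx = -(∂F/∂x)/(∂F/∂y) = -(x/32 + 1/8)/(2y/81 - 2/27)
        = -((x + 4)/32)/(2(y - 3)/81) = 81(-x - 4)/(64(y - 3))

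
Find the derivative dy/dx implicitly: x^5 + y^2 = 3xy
Take d/dx of both sides. Since y is implicitly a function of x, the chain rule attaches a y' = dy/dx factor whenever we differentiate through y.

Set F(x, y) = (left side) − (right side), so the curve is F = 0. Differentiating each term of F:
  d/dx[x^5] = 5x^4
  d/dx[-3xy] = -3x·y' - 3y
  d/dx[y^2] = 2y·y'

Collecting, the y'-free part is the partial derivative in x and the y' coefficient is the partial derivative in y:
  ∂F/∂x = 5x^4 - 3y
  ∂F/∂y = -3x + 2y

so d/dx[F(x, y(x))] = ∂F/∂x + (∂F/∂y)·y' = 0. Rearranging,
  dy/dx = -(∂F/∂x)/(∂F/∂y) = -(5x^4 - 3y)/(-3x + 2y) = (5x^4 - 3y)/(3x - 2y)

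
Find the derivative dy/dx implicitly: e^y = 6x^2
Apply d/dx to both sides, remembering that y depends on x. Each occurrence of y therefore brings in a y' = dy/dx via the chain rule.

With F(x, y) equal to the left-hand side minus the right, differentiate F term by term:
  d/dx[-6x^2] = -12x
  d/dx[e^(y)] = y'·e^(y)
Adding these up, d/dx[F] = 0 becomes
  (-12x) + (e^(y))·y' = 0,
so isolating y',
  dy/dx = -(-12x)/(e^(y)) = 12x·e^(-y)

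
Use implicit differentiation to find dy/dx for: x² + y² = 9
Apply d/dx to both sides, remembering that y depends on x. Each occurrence of y therefore brings in a y' = dy/dx via the chain rule.

With F(x, y) equal to the left-hand side minus the right, differentiate F term by term:
  d/dx[x^2] = 2x
  d/dx[y^2] = 2y·y'
  d/dx[-9] = 0
Adding these up, d/dx[F] = 0 becomes
  (2x) + (2y)·y' = 0,
so isolating y',
  dy/dx = -(2x)/(2y) = -x/y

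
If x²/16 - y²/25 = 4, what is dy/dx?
Take d/dx of both sides. Since y is implicitly a function of x, the chain rule attaches a y' = dy/dx factor whenever we differentiate through y.

Set F(x, y) = (left side) − (right side), so the curve is F = 0. Differentiating each term of F:
  d/dx[x^2/16] = x/8
  d/dx[-y^2/25] = -2y·y'/25
  d/dx[-4] = 0

Collecting, the y'-free part is the partial derivative in x and the y' coefficient is the partial derivative in y:
  ∂F/∂x = x/8
  ∂F/∂y = -2y/25

so d/dx[F(x, y(x))] = ∂F/∂x + (∂F/∂y)·y' = 0. Rearranging,
  dy/dx = -(∂F/∂x)/(∂F/∂y) = -(x/8)/(-2y/25) = 25x/(16y)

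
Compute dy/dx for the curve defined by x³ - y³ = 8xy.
Differentiate both sides with respect to x, treating y as y(x). By the chain rule, any term containing y contributes a factor of y' = dy/dx when we differentiate it.

Move every term to one side and write the relation as F(x, y) = 0. Term by term,
  d/dx[x^3] = 3x^2
  d/dx[-8xy] = -8x·y' - 8y
  d/dx[-y^3] = -3y^2·y'

The pieces without y' make up ∂F/∂x and the coefficient of y' is ∂F/∂y:
  ∂F/∂x = 3x^2 - 8y,
  ∂F/∂y = -8x - 3y^2.

Since d/dx[F] = ∂F/∂x + (∂F/∂y)·y' = 0, solve for y':
  (∂F/∂y)·y' = -∂F/∂x
  dy/dx = -(∂F/∂x)/(∂F/∂y) = -(3x^2 - 8y)/(-8x - 3y^2) = (3x^2 - 8y)/(8x + 3y^2)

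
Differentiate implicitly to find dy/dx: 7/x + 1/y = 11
Differentiate both sides with respect to x, treating y as y(x). By the chain rule, any term containing y contributes a factor of y' = dy/dx when we differentiate it.

Move every term to one side and write the relation as F(x, y) = 0. Term by term,
  d/dx[1/y] = -y'/y^2
  d/dx[7/x] = -7/x^2
  d/dx[-11] = 0

The pieces without y' make up ∂F/∂x and the coefficient of y' is ∂F/∂y:
  ∂F/∂x = -7/x^2,
  ∂F/∂y = -1/y^2.

Since d/dx[F] = ∂F/∂x + (∂F/∂y)·y' = 0, solve for y':
  (∂F/∂y)·y' = -∂F/∂x
  dy/dx = -(∂F/∂x)/(∂F/∂y) = -(-7/x^2)/(-1/y^2) = -7y^2/x^2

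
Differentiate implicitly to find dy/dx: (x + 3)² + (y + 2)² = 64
Differentiate both sides with respect to x, treating y as y(x). By the chain rule, any term containing y contributes a factor of y' = dy/dx when we differentiate it.

Move every term to one side and write the relation as F(x, y) = 0. Term by term,
  d/dx[(x + 3)^2] = 2x + 6
  d/dx[(y + 2)^2] = 2·y'(y + 2)
  d/dx[-64] = 0

The pieces without y' make up ∂F/∂x and the coefficient of y' is ∂F/∂y:
  ∂F/∂x = 2x + 6,
  ∂F/∂y = 2y + 4.

Since d/dx[F] = ∂F/∂x + (∂F/∂y)·y' = 0, solve for y':
  (∂F/∂y)·y' = -∂F/∂x
  dy/dx = -(∂F/∂x)/(∂F/∂y) = -(2x + 6)/(2y + 4) = (-x - 3)/(y + 2)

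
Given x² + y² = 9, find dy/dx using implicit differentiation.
Apply d/dx to both sides, remembering that y depends on x. Each occurrence of y therefore brings in a y' = dy/dx via the chain rule.

With F(x, y) equal to the left-hand side minus the right, differentiate F term by term:
  d/dx[x^2] = 2x
  d/dx[y^2] = 2y·y'
  d/dx[-9] = 0
Adding these up, d/dx[F] = 0 becomes
  (2x) + (2y)·y' = 0,
so isolating y',
  dy/dx = -(2x)/(2y) = -x/y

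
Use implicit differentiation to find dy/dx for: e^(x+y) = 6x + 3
Differentiate both sides with respect to x, treating y as y(x). By the chain rule, any term containing y contributes a factor of y' = dy/dx when we differentiate it.

Move every term to one side and write the relation as F(x, y) = 0. Term by term,
  d/dx[-6x] = -6
  d/dx[e^(x + y)] = (y' + 1)·e^(x + y)
  d/dx[-3] = 0

The pieces without y' make up ∂F/∂x and the coefficient of y' is ∂F/∂y:
  ∂F/∂x = e^(x + y) - 6,
  ∂F/∂y = e^(x + y).

Since d/dx[F] = ∂F/∂x + (∂F/∂y)·y' = 0, solve for y':
  (∂F/∂y)·y' = -∂F/∂x
  dy/dx = -(∂F/∂x)/(∂F/∂y) = -(e^(x + y) - 6)/(e^(x + y)) = 6e^(-x - y) - 1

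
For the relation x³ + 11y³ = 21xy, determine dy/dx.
Differentiate both sides with respect to x, treating y as y(x). By the chain rule, any term containing y contributes a factor of y' = dy/dx when we differentiate it.

Move every term to one side and write the relation as F(x, y) = 0. Term by term,
  d/dx[x^3] = 3x^2
  d/dx[-21xy] = -21x·y' - 21y
  d/dx[11y^3] = 33y^2·y'

The pieces without y' make up ∂F/∂x and the coefficient of y' is ∂F/∂y:
  ∂F/∂x = 3x^2 - 21y,
  ∂F/∂y = -21x + 33y^2.

Since d/dx[F] = ∂F/∂x + (∂F/∂y)·y' = 0, solve for y':
  (∂F/∂y)·y' = -∂F/∂x
  dy/dx = -(∂F/∂x)/(∂F/∂y) = -(3x^2 - 21y)/(-21x + 33y^2) = (x^2 - 7y)/(7x - 11y^2)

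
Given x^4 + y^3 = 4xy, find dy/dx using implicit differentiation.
Apply d/dx to both sides, remembering that y depends on x. Each occurrence of y therefore brings in a y' = dy/dx via the chain rule.

With F(x, y) equal to the left-hand side minus the right, differentiate F term by term:
  d/dx[x^4] = 4x^3
  d/dx[-4xy] = -4x·y' - 4y
  d/dx[y^3] = 3y^2·y'
Adding these up, d/dx[F] = 0 becomes
  (4x^3 - 4y) + (-4x + 3y^2)·y' = 0,
so isolating y',
  dy/dx = -(4x^3 - 4y)/(-4x + 3y^2) = 4(x^3 - y)/(4x - 3y^2)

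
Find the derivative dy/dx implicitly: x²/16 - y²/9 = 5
Apply d/dx to both sides, remembering that y depends on x. Each occurrence of y therefore brings in a y' = dy/dx via the chain rule.

With F(x, y) equal to the left-hand side minus the right, differentiate F term by term:
  d/dx[x^2/16] = x/8
  d/dx[-y^2/9] = -2y·y'/9
  d/dx[-5] = 0
Adding these up, d/dx[F] = 0 becomes
  (x/8) + (-2y/9)·y' = 0,
so isolating y',
  dy/dx = -(x/8)/(-2y/9) = 9x/(16y)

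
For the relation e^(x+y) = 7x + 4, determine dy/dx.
Apply d/dx to both sides, remembering that y depends on x. Each occurrence of y therefore brings in a y' = dy/dx via the chain rule.

With F(x, y) equal to the left-hand side minus the right, differentiate F term by term:
  d/dx[-7x] = -7
  d/dx[e^(x + y)] = (y' + 1)·e^(x + y)
  d/dx[-4] = 0
Adding these up, d/dx[F] = 0 becomes
  (e^(x + y) - 7) + (e^(x + y))·y' = 0,
so isolating y',
  dy/dx = -(e^(x + y) - 7)/(e^(x + y)) = 7e^(-x - y) - 1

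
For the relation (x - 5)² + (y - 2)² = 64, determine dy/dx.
Differentiate both sides with respect to x, treating y as y(x). By the chain rule, any term containing y contributes a factor of y' = dy/dx when we differentiate it.

Move every term to one side and write the relation as F(x, y) = 0. Term by term,
  d/dx[(x - 5)^2] = 2x - 10
  d/dx[(y - 2)^2] = 2·y'(y - 2)
  d/dx[-64] = 0

The pieces without y' make up ∂F/∂x and the coefficient of y' is ∂F/∂y:
  ∂F/∂x = 2x - 10,
  ∂F/∂y = 2y - 4.

Since d/dx[F] = ∂F/∂x + (∂F/∂y)·y' = 0, solve for y':
  (∂F/∂y)·y' = -∂F/∂x
  dy/dx = -(∂F/∂x)/(∂F/∂y) = -(2x - 10)/(2y - 4) = (5 - x)/(y - 2)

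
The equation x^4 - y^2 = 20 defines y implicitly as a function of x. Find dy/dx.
Differentiate both sides with respect to x, treating y as y(x). By the chain rule, any term containing y contributes a factor of y' = dy/dx when we differentiate it.

Move every term to one side and write the relation as F(x, y) = 0. Term by term,
  d/dx[x^4] = 4x^3
  d/dx[-y^2] = -2y·y'
  d/dx[-20] = 0

The pieces without y' make up ∂F/∂x and the coefficient of y' is ∂F/∂y:
  ∂F/∂x = 4x^3,
  ∂F/∂y = -2y.

Since d/dx[F] = ∂F/∂x + (∂F/∂y)·y' = 0, solve for y':
  (∂F/∂y)·y' = -∂F/∂x
  dy/dx = -(∂F/∂x)/(∂F/∂y) = -(4x^3)/(-2y) = 2x^3/y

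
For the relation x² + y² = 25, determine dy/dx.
Take d/dx of both sides. Since y is implicitly a function of x, the chain rule attaches a y' = dy/dx factor whenever we differentiate through y.

Set F(x, y) = (left side) − (right side), so the curve is F = 0. Differentiating each term of F:
  d/dx[x^2] = 2x
  d/dx[y^2] = 2y·y'
  d/dx[-25] = 0

Collecting, the y'-free part is the partial derivative in x and the y' coefficient is the partial derivative in y:
  ∂F/∂x = 2x
  ∂F/∂y = 2y

so d/dx[F(x, y(x))] = ∂F/∂x + (∂F/∂y)·y' = 0. Rearranging,
  dy/dx = -(∂F/∂x)/(∂F/∂y) = -(2x)/(2y) = -x/y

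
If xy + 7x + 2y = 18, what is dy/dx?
Take d/dx of both sides. Since y is implicitly a function of x, the chain rule attaches a y' = dy/dx factor whenever we differentiate through y.

Set F(x, y) = (left side) − (right side), so the curve is F = 0. Differentiating each term of F:
  d/dx[xy] = x·y' + y
  d/dx[7x] = 7
  d/dx[2y] = 2·y'
  d/dx[-18] = 0

Collecting, the y'-free part is the partial derivative in x and the y' coefficient is the partial derivative in y:
  ∂F/∂x = y + 7
  ∂F/∂y = x + 2

so d/dx[F(x, y(x))] = ∂F/∂x + (∂F/∂y)·y' = 0. Rearranging,
  dy/dx = -(∂F/∂x)/(∂F/∂y) = -(y + 7)/(x + 2) = (-y - 7)/(x + 2)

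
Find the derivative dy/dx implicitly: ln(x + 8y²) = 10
Take d/dx of both sides. Since y is implicitly a function of x, the chain rule attaches a y' = dy/dx factor whenever we differentiate through y.

Set F(x, y) = (left side) − (right side), so the curve is F = 0. Differentiating each term of F:
  d/dx[ln(x + 8y^2)] = (16y·y' + 1)/(x + 8y^2)
  d/dx[-10] = 0

Collecting, the y'-free part is the partial derivative in x and the y' coefficient is the partial derivative in y:
  ∂F/∂x = 1/(x + 8y^2)
  ∂F/∂y = 16y/(x + 8y^2)

so d/dx[F(x, y(x))] = ∂F/∂x + (∂F/∂y)·y' = 0. Rearranging,
  dy/dx = -(∂F/∂x)/(∂F/∂y) = -(1/(x + 8y^2))/(16y/(x + 8y^2)) = -1/(16y)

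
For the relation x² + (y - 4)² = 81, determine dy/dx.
Apply d/dx to both sides, remembering that y depends on x. Each occurrence of y therefore brings in a y' = dy/dx via the chain rule.

With F(x, y) equal to the left-hand side minus the right, differentiate F term by term:
  d/dx[x^2] = 2x
  d/dx[(y - 4)^2] = 2·y'(y - 4)
  d/dx[-81] = 0
Adding these up, d/dx[F] = 0 becomes
  (2x) + (2y - 8)·y' = 0,
so isolating y',
  dy/dx = -(2x)/(2y - 8) = -x/(y - 4)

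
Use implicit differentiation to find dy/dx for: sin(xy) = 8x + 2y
Take d/dx of both sides. Since y is implicitly a function of x, the chain rule attaches a y' = dy/dx factor whenever we differentiate through y.

Set F(x, y) = (left side) − (right side), so the curve is F = 0. Differentiating each term of F:
  d/dx[-8x] = -8
  d/dx[-2y] = -2·y'
  d/dx[sin(xy)] = (x·y' + y)·cos(xy)

Collecting, the y'-free part is the partial derivative in x and the y' coefficient is the partial derivative in y:
  ∂F/∂x = y·cos(xy) - 8
  ∂F/∂y = x·cos(xy) - 2

so d/dx[F(x, y(x))] = ∂F/∂x + (∂F/∂y)·y' = 0. Rearranging,
  dy/dx = -(∂F/∂x)/(∂F/∂y) = -(y·cos(xy) - 8)/(x·cos(xy) - 2) = (-y·cos(xy) + 8)/(x·cos(xy) - 2)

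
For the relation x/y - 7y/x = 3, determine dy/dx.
Take d/dx of both sides. Since y is implicitly a function of x, the chain rule attaches a y' = dy/dx factor whenever we differentiate through y.

Set F(x, y) = (left side) − (right side), so the curve is F = 0. Differentiating each term of F:
  d/dx[x/y] = -x·y'/y^2 + 1/y
  d/dx[-7y/x] = -7·y'/x + 7y/x^2
  d/dx[-3] = 0

Collecting, the y'-free part is the partial derivative in x and the y' coefficient is the partial derivative in y:
  ∂F/∂x = 1/y + 7y/x^2
  ∂F/∂y = -x/y^2 - 7/x

so d/dx[F(x, y(x))] = ∂F/∂x + (∂F/∂y)·y' = 0. Rearranging,
  dy/dx = -(∂F/∂x)/(∂F/∂y) = -(1/y + 7y/x^2)/(-x/y^2 - 7/x)
        = -((x^2 + 7y^2)/(x^2y))/(-(x^2 + 7y^2)/(xy^2)) = y/x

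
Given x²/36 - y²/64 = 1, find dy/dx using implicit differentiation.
Differentiate both sides with respect to x, treating y as y(x). By the chain rule, any term containing y contributes a factor of y' = dy/dx when we differentiate it.

Move every term to one side and write the relation as F(x, y) = 0. Term by term,
  d/dx[x^2/36] = x/18
  d/dx[-y^2/64] = -y·y'/32
  d/dx[-1] = 0

The pieces without y' make up ∂F/∂x and the coefficient of y' is ∂F/∂y:
  ∂F/∂x = x/18,
  ∂F/∂y = -y/32.

Since d/dx[F] = ∂F/∂x + (∂F/∂y)·y' = 0, solve for y':
  (∂F/∂y)·y' = -∂F/∂x
  dy/dx = -(∂F/∂x)/(∂F/∂y) = -(x/18)/(-y/32) = 16x/(9y)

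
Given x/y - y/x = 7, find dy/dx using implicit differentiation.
Differentiate both sides with respect to x, treating y as y(x). By the chain rule, any term containing y contributes a factor of y' = dy/dx when we differentiate it.

Move every term to one side and write the relation as F(x, y) = 0. Term by term,
  d/dx[x/y] = -x·y'/y^2 + 1/y
  d/dx[-y/x] = -y'/x + y/x^2
  d/dx[-7] = 0

The pieces without y' make up ∂F/∂x and the coefficient of y' is ∂F/∂y:
  ∂F/∂x = 1/y + y/x^2,
  ∂F/∂y = -x/y^2 - 1/x.

Since d/dx[F] = ∂F/∂x + (∂F/∂y)·y' = 0, solve for y':
  (∂F/∂y)·y' = -∂F/∂x
  dy/dx = -(∂F/∂x)/(∂F/∂y) = -(1/y + y/x^2)/(-x/y^2 - 1/x)
        = -((x^2 + y^2)/(x^2y))/(-(x^2 + y^2)/(xy^2)) = y/x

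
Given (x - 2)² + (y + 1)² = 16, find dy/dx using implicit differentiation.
Apply d/dx to both sides, remembering that y depends on x. Each occurrence of y therefore brings in a y' = dy/dx via the chain rule.

With F(x, y) equal to the left-hand side minus the right, differentiate F term by term:
  d/dx[(x - 2)^2] = 2x - 4
  d/dx[(y + 1)^2] = 2·y'(y + 1)
  d/dx[-16] = 0
Adding these up, d/dx[F] = 0 becomes
  (2x - 4) + (2y + 2)·y' = 0,
so isolating y',
  dy/dx = -(2x - 4)/(2y + 2) = (2 - x)/(y + 1)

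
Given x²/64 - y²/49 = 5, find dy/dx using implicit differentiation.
Differentiate both sides with respect to x, treating y as y(x). By the chain rule, any term containing y contributes a factor of y' = dy/dx when we differentiate it.

Move every term to one side and write the relation as F(x, y) = 0. Term by term,
  d/dx[x^2/64] = x/32
  d/dx[-y^2/49] = -2y·y'/49
  d/dx[-5] = 0

The pieces without y' make up ∂F/∂x and the coefficient of y' is ∂F/∂y:
  ∂F/∂x = x/32,
  ∂F/∂y = -2y/49.

Since d/dx[F] = ∂F/∂x + (∂F/∂y)·y' = 0, solve for y':
  (∂F/∂y)·y' = -∂F/∂x
  dy/dx = -(∂F/∂x)/(∂F/∂y) = -(x/32)/(-2y/49) = 49x/(64y)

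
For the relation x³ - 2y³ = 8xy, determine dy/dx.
Differentiate the relation implicitly: treat y = y(x) and apply the chain rule, so every y-derivative picks up a y' = dy/dx factor.

With everything moved to the left-hand side, differentiate term by term:
  d/dx[x^3] = 3x^2
  d/dx[-8xy] = -8x·y' - 8y
  d/dx[-2y^3] = -6y^2·y'

Separating the contributions that come from x directly and those that come through y:
  without y':      3x^2 - 8y
  multiplying y':  -8x - 6y^2

so (3x^2 - 8y) + (-8x - 6y^2)·y' = 0, and therefore
  dy/dx = -(3x^2 - 8y)/(-8x - 6y^2) = (3x^2 - 8y)/(2(4x + 3y^2))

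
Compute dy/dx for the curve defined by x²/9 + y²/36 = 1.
Differentiate the relation implicitly: treat y = y(x) and apply the chain rule, so every y-derivative picks up a y' = dy/dx factor.

With everything moved to the left-hand side, differentiate term by term:
  d/dx[x^2/9] = 2x/9
  d/dx[y^2/36] = y·y'/18
  d/dx[-1] = 0

Separating the contributions that come from x directly and those that come through y:
  without y':      2x/9
  multiplying y':  y/18

so (2x/9) + (y/18)·y' = 0, and therefore
  dy/dx = -(2x/9)/(y/18) = -4x/y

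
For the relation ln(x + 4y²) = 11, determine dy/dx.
Apply d/dx to both sides, remembering that y depends on x. Each occurrence of y therefore brings in a y' = dy/dx via the chain rule.

With F(x, y) equal to the left-hand side minus the right, differentiate F term by term:
  d/dx[ln(x + 4y^2)] = (8y·y' + 1)/(x + 4y^2)
  d/dx[-11] = 0
Adding these up, d/dx[F] = 0 becomes
  (1/(x + 4y^2)) + (8y/(x + 4y^2))·y' = 0,
so isolating y',
  dy/dx = -(1/(x + 4y^2))/(8y/(x + 4y^2)) = -1/(8y)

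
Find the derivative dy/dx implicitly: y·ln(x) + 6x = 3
Take d/dx of both sides. Since y is implicitly a function of x, the chain rule attaches a y' = dy/dx factor whenever we differentiate through y.

Set F(x, y) = (left side) − (right side), so the curve is F = 0. Differentiating each term of F:
  d/dx[6x] = 6
  d/dx[y·ln(x)] = y'·ln(x) + y/x
  d/dx[-3] = 0

Collecting, the y'-free part is the partial derivative in x and the y' coefficient is the partial derivative in y:
  ∂F/∂x = 6 + y/x
  ∂F/∂y = ln(x)

so d/dx[F(x, y(x))] = ∂F/∂x + (∂F/∂y)·y' = 0. Rearranging,
  dy/dx = -(∂F/∂x)/(∂F/∂y) = -(6 + y/x)/(ln(x))
        = -((6x + y)/x)/(ln(x)) = (-6x - y)/(x·ln(x))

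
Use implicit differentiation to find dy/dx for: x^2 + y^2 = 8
Apply d/dx to both sides, remembering that y depends on x. Each occurrence of y therefore brings in a y' = dy/dx via the chain rule.

With F(x, y) equal to the left-hand side minus the right, differentiate F term by term:
  d/dx[x^2] = 2x
  d/dx[y^2] = 2y·y'
  d/dx[-8] = 0
Adding these up, d/dx[F] = 0 becomes
  (2x) + (2y)·y' = 0,
so isolating y',
  dy/dx = -(2x)/(2y) = -x/y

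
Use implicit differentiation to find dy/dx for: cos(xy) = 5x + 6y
Apply d/dx to both sides, remembering that y depends on x. Each occurrence of y therefore brings in a y' = dy/dx via the chain rule.

With F(x, y) equal to the left-hand side minus the right, differentiate F term by term:
  d/dx[-5x] = -5
  d/dx[-6y] = -6·y'
  d/dx[cos(xy)] = -(x·y' + y)·sin(xy)
Adding these up, d/dx[F] = 0 becomes
  (-y·sin(xy) - 5) + (-x·sin(xy) - 6)·y' = 0,
so isolating y',
  dy/dx = -(-y·sin(xy) - 5)/(-x·sin(xy) - 6) = -(y·sin(xy) + 5)/(x·sin(xy) + 6)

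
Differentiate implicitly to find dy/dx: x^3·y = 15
Differentiate the relation implicitly: treat y = y(x) and apply the chain rule, so every y-derivative picks up a y' = dy/dx factor.

With everything moved to the left-hand side, differentiate term by term:
  d/dx[x^3y] = x^3·y' + 3x^2y
  d/dx[-15] = 0

Separating the contributions that come from x directly and those that come through y:
  without y':      3x^2y
  multiplying y':  x^3

so (3x^2y) + (x^3)·y' = 0, and therefore
  dy/dx = -(3x^2y)/(x^3) = -3y/x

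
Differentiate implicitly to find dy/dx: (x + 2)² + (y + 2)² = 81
Apply d/dx to both sides, remembering that y depends on x. Each occurrence of y therefore brings in a y' = dy/dx via the chain rule.

With F(x, y) equal to the left-hand side minus the right, differentiate F term by term:
  d/dx[(x + 2)^2] = 2x + 4
  d/dx[(y + 2)^2] = 2·y'(y + 2)
  d/dx[-81] = 0
Adding these up, d/dx[F] = 0 becomes
  (2x + 4) + (2y + 4)·y' = 0,
so isolating y',
  dy/dx = -(2x + 4)/(2y + 4) = (-x - 2)/(y + 2)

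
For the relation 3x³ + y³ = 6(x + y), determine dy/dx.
Differentiate both sides with respect to x, treating y as y(x). By the chain rule, any term containing y contributes a factor of y' = dy/dx when we differentiate it.

Move every term to one side and write the relation as F(x, y) = 0. Term by term,
  d/dx[3x^3] = 9x^2
  d/dx[-6x] = -6
  d/dx[y^3] = 3y^2·y'
  d/dx[-6y] = -6·y'

The pieces without y' make up ∂F/∂x and the coefficient of y' is ∂F/∂y:
  ∂F/∂x = 9x^2 - 6,
  ∂F/∂y = 3y^2 - 6.

Since d/dx[F] = ∂F/∂x + (∂F/∂y)·y' = 0, solve for y':
  (∂F/∂y)·y' = -∂F/∂x
  dy/dx = -(∂F/∂x)/(∂F/∂y) = -(9x^2 - 6)/(3y^2 - 6) = (2 - 3x^2)/(y^2 - 2)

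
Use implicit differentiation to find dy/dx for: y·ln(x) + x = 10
Differentiate the relation implicitly: treat y = y(x) and apply the chain rule, so every y-derivative picks up a y' = dy/dx factor.

With everything moved to the left-hand side, differentiate term by term:
  d/dx[x] = 1
  d/dx[y·ln(x)] = y'·ln(x) + y/x
  d/dx[-10] = 0

Separating the contributions that come from x directly and those that come through y:
  without y':      1 + y/x
  multiplying y':  ln(x)

so (1 + y/x) + (ln(x))·y' = 0, and therefore
  dy/dx = -(1 + y/x)/(ln(x))
        = -((x + y)/x)/(ln(x)) = (-x - y)/(x·ln(x))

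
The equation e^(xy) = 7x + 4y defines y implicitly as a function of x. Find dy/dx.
Apply d/dx to both sides, remembering that y depends on x. Each occurrence of y therefore brings in a y' = dy/dx via the chain rule.

With F(x, y) equal to the left-hand side minus the right, differentiate F term by term:
  d/dx[-7x] = -7
  d/dx[-4y] = -4·y'
  d/dx[e^(xy)] = (x·y' + y)·e^(xy)
Adding these up, d/dx[F] = 0 becomes
  (y·e^(xy) - 7) + (x·e^(xy) - 4)·y' = 0,
so isolating y',
  dy/dx = -(y·e^(xy) - 7)/(x·e^(xy) - 4) = (-y·e^(xy) + 7)/(x·e^(xy) - 4)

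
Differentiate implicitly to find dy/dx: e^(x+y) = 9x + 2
Differentiate both sides with respect to x, treating y as y(x). By the chain rule, any term containing y contributes a factor of y' = dy/dx when we differentiate it.

Move every term to one side and write the relation as F(x, y) = 0. Term by term,
  d/dx[-9x] = -9
  d/dx[e^(x + y)] = (y' + 1)·e^(x + y)
  d/dx[-2] = 0

The pieces without y' make up ∂F/∂x and the coefficient of y' is ∂F/∂y:
  ∂F/∂x = e^(x + y) - 9,
  ∂F/∂y = e^(x + y).

Since d/dx[F] = ∂F/∂x + (∂F/∂y)·y' = 0, solve for y':
  (∂F/∂y)·y' = -∂F/∂x
  dy/dx = -(∂F/∂x)/(∂F/∂y) = -(e^(x + y) - 9)/(e^(x + y)) = 9e^(-x - y) - 1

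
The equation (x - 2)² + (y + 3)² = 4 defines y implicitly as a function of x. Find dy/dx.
Apply d/dx to both sides, remembering that y depends on x. Each occurrence of y therefore brings in a y' = dy/dx via the chain rule.

With F(x, y) equal to the left-hand side minus the right, differentiate F term by term:
  d/dx[(x - 2)^2] = 2x - 4
  d/dx[(y + 3)^2] = 2·y'(y + 3)
  d/dx[-4] = 0
Adding these up, d/dx[F] = 0 becomes
  (2x - 4) + (2y + 6)·y' = 0,
so isolating y',
  dy/dx = -(2x - 4)/(2y + 6) = (2 - x)/(y + 3)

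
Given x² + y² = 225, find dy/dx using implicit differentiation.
Differentiate both sides with respect to x, treating y as y(x). By the chain rule, any term containing y contributes a factor of y' = dy/dx when we differentiate it.

Move every term to one side and write the relation as F(x, y) = 0. Term by term,
  d/dx[x^2] = 2x
  d/dx[y^2] = 2y·y'
  d/dx[-225] = 0

The pieces without y' make up ∂F/∂x and the coefficient of y' is ∂F/∂y:
  ∂F/∂x = 2x,
  ∂F/∂y = 2y.

Since d/dx[F] = ∂F/∂x + (∂F/∂y)·y' = 0, solve for y':
  (∂F/∂y)·y' = -∂F/∂x
  dy/dx = -(∂F/∂x)/(∂F/∂y) = -(2x)/(2y) = -x/y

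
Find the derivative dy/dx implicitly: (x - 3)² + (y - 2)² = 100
Differentiate the relation implicitly: treat y = y(x) and apply the chain rule, so every y-derivative picks up a y' = dy/dx factor.

With everything moved to the left-hand side, differentiate term by term:
  d/dx[(x - 3)^2] = 2x - 6
  d/dx[(y - 2)^2] = 2·y'(y - 2)
  d/dx[-100] = 0

Separating the contributions that come from x directly and those that come through y:
  without y':      2x - 6
  multiplying y':  2y - 4

so (2x - 6) + (2y - 4)·y' = 0, and therefore
  dy/dx = -(2x - 6)/(2y - 4) = (3 - x)/(y - 2)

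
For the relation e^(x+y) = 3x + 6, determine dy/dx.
Differentiate the relation implicitly: treat y = y(x) and apply the chain rule, so every y-derivative picks up a y' = dy/dx factor.

With everything moved to the left-hand side, differentiate term by term:
  d/dx[-3x] = -3
  d/dx[e^(x + y)] = (y' + 1)·e^(x + y)
  d/dx[-6] = 0

Separating the contributions that come from x directly and those that come through y:
  without y':      e^(x + y) - 3
  multiplying y':  e^(x + y)

so (e^(x + y) - 3) + (e^(x + y))·y' = 0, and therefore
  dy/dx = -(e^(x + y) - 3)/(e^(x + y)) = 3e^(-x - y) - 1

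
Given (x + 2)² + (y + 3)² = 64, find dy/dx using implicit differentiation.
Differentiate the relation implicitly: treat y = y(x) and apply the chain rule, so every y-derivative picks up a y' = dy/dx factor.

With everything moved to the left-hand side, differentiate term by term:
  d/dx[(x + 2)^2] = 2x + 4
  d/dx[(y + 3)^2] = 2·y'(y + 3)
  d/dx[-64] = 0

Separating the contributions that come from x directly and those that come through y:
  without y':      2x + 4
  multiplying y':  2y + 6

so (2x + 4) + (2y + 6)·y' = 0, and therefore
  dy/dx = -(2x + 4)/(2y + 6) = (-x - 2)/(y + 3)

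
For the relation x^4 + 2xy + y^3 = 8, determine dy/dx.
Apply d/dx to both sides, remembering that y depends on x. Each occurrence of y therefore brings in a y' = dy/dx via the chain rule.

With F(x, y) equal to the left-hand side minus the right, differentiate F term by term:
  d/dx[x^4] = 4x^3
  d/dx[2xy] = 2x·y' + 2y
  d/dx[y^3] = 3y^2·y'
  d/dx[-8] = 0
Adding these up, d/dx[F] = 0 becomes
  (4x^3 + 2y) + (2x + 3y^2)·y' = 0,
so isolating y',
  dy/dx = -(4x^3 + 2y)/(2x + 3y^2) = 2(-2x^3 - y)/(2x + 3y^2)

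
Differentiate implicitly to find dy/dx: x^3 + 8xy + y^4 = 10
Differentiate both sides with respect to x, treating y as y(x). By the chain rule, any term containing y contributes a factor of y' = dy/dx when we differentiate it.

Move every term to one side and write the relation as F(x, y) = 0. Term by term,
  d/dx[x^3] = 3x^2
  d/dx[8xy] = 8x·y' + 8y
  d/dx[y^4] = 4y^3·y'
  d/dx[-10] = 0

The pieces without y' make up ∂F/∂x and the coefficient of y' is ∂F/∂y:
  ∂F/∂x = 3x^2 + 8y,
  ∂F/∂y = 8x + 4y^3.

Since d/dx[F] = ∂F/∂x + (∂F/∂y)·y' = 0, solve for y':
  (∂F/∂y)·y' = -∂F/∂x
  dy/dx = -(∂F/∂x)/(∂F/∂y) = -(3x^2 + 8y)/(8x + 4y^3) = (-3x^2 - 8y)/(4(2x + y^3))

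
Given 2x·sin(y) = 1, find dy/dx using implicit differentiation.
Differentiate both sides with respect to x, treating y as y(x). By the chain rule, any term containing y contributes a factor of y' = dy/dx when we differentiate it.

Move every term to one side and write the relation as F(x, y) = 0. Term by term,
  d/dx[2x·sin(y)] = 2x·y'·cos(y) + 2sin(y)
  d/dx[-1] = 0

The pieces without y' make up ∂F/∂x and the coefficient of y' is ∂F/∂y:
  ∂F/∂x = 2sin(y),
  ∂F/∂y = 2x·cos(y).

Since d/dx[F] = ∂F/∂x + (∂F/∂y)·y' = 0, solve for y':
  (∂F/∂y)·y' = -∂F/∂x
  dy/dx = -(∂F/∂x)/(∂F/∂y) = -(2sin(y))/(2x·cos(y)) = -tan(y)/x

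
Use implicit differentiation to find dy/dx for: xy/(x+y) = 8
Differentiate both sides with respect to x, treating y as y(x). By the chain rule, any term containing y contributes a factor of y' = dy/dx when we differentiate it.

Move every term to one side and write the relation as F(x, y) = 0. Term by term,
  d/dx[xy/(x + y)] = xy(-y' - 1)/(x + y)^2 + x·y'/(x + y) + y/(x + y)
  d/dx[-8] = 0

The pieces without y' make up ∂F/∂x and the coefficient of y' is ∂F/∂y:
  ∂F/∂x = -xy/(x + y)^2 + y/(x + y),
  ∂F/∂y = -xy/(x + y)^2 + x/(x + y).

Since d/dx[F] = ∂F/∂x + (∂F/∂y)·y' = 0, solve for y':
  (∂F/∂y)·y' = -∂F/∂x
  dy/dx = -(∂F/∂x)/(∂F/∂y) = -(-xy/(x + y)^2 + y/(x + y))/(-xy/(x + y)^2 + x/(x + y))
        = -(y^2/(x + y)^2)/(x^2/(x + y)^2) = -y^2/x^2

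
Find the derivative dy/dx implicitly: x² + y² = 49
Apply d/dx to both sides, remembering that y depends on x. Each occurrence of y therefore brings in a y' = dy/dx via the chain rule.

With F(x, y) equal to the left-hand side minus the right, differentiate F term by term:
  d/dx[x^2] = 2x
  d/dx[y^2] = 2y·y'
  d/dx[-49] = 0
Adding these up, d/dx[F] = 0 becomes
  (2x) + (2y)·y' = 0,
so isolating y',
  dy/dx = -(2x)/(2y) = -x/y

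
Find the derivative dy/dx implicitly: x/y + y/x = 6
Take d/dx of both sides. Since y is implicitly a function of x, the chain rule attaches a y' = dy/dx factor whenever we differentiate through y.

Set F(x, y) = (left side) − (right side), so the curve is F = 0. Differentiating each term of F:
  d/dx[x/y] = -x·y'/y^2 + 1/y
  d/dx[y/x] = y'/x - y/x^2
  d/dx[-6] = 0

Collecting, the y'-free part is the partial derivative in x and the y' coefficient is the partial derivative in y:
  ∂F/∂x = 1/y - y/x^2
  ∂F/∂y = -x/y^2 + 1/x

so d/dx[F(x, y(x))] = ∂F/∂x + (∂F/∂y)·y' = 0. Rearranging,
  dy/dx = -(∂F/∂x)/(∂F/∂y) = -(1/y - y/x^2)/(-x/y^2 + 1/x)
        = -((x - y)(x + y)/(x^2y))/(-(x - y)(x + y)/(xy^2)) = y/x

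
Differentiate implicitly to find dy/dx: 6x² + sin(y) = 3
Take d/dx of both sides. Since y is implicitly a function of x, the chain rule attaches a y' = dy/dx factor whenever we differentiate through y.

Set F(x, y) = (left side) − (right side), so the curve is F = 0. Differentiating each term of F:
  d/dx[6x^2] = 12x
  d/dx[sin(y)] = y'·cos(y)
  d/dx[-3] = 0

Collecting, the y'-free part is the partial derivative in x and the y' coefficient is the partial derivative in y:
  ∂F/∂x = 12x
  ∂F/∂y = cos(y)

so d/dx[F(x, y(x))] = ∂F/∂x + (∂F/∂y)·y' = 0. Rearranging,
  dy/dx = -(∂F/∂x)/(∂F/∂y) = -(12x)/(cos(y)) = -12x/cos(y)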